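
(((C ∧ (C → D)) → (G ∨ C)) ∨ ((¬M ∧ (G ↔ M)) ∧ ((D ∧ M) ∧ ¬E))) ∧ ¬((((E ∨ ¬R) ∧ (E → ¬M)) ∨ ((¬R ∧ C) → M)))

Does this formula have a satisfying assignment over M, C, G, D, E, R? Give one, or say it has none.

The conjunct ¬((((E ∨ ¬R) ∧ (E → ¬M)) ∨ ((¬R ∧ C) → M))) is unsatisfiable on its own:
  R = True: this becomes ¬(((E ∧ (E → ¬M)) ∨ True)) = False.
  R = False: simplifies to ¬(((E → ¬M) ∨ (C → M))).
    M = True: this becomes ¬((¬E ∨ True)) = False.
    M = False: this becomes ¬((True ∨ ¬C)) = False.
So the whole conjunction is unsatisfiable.

UNSATISFIABLE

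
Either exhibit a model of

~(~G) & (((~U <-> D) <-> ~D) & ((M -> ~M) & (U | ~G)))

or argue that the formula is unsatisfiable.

D=T, U=T, M=F, G=T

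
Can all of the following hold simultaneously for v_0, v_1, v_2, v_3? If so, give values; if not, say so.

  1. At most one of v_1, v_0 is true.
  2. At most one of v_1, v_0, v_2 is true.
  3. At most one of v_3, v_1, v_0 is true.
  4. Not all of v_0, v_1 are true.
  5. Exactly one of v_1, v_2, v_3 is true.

v_0 = False, v_1 = True, v_2 = False, v_3 = False

  (1) {v_1, v_0}: 1 true — at most one ✓
  (2) {v_1, v_0, v_2}: 1 true — at most one ✓
  (3) {v_3, v_1, v_0}: 1 true — at most one ✓
  (4) {v_0, v_1}: 1/2 true — not all ✓
  (5) {v_1, v_2, v_3}: 1 true — exactly one ✓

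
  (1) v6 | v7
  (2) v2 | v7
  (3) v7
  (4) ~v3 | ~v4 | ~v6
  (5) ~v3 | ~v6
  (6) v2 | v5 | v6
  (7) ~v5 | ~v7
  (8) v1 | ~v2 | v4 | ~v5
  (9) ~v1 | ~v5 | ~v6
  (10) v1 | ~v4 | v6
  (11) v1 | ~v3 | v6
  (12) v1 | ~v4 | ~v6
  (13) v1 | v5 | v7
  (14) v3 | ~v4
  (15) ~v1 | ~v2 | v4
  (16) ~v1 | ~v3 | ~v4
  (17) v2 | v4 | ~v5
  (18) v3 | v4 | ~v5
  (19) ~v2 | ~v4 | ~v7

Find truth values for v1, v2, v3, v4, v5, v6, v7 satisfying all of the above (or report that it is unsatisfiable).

Unit clause (v7) forces v7 = True.
In (~v5 | ~v7) only ~v5 is left, so v5 = False.
Set v1 = False.
Set v2 = True.
  then (~v2 | ~v4 | ~v7) forces v4 = False.
Try v3 = True:
  (~v3 | ~v6) forces v6 = False.
  clause (v1 | ~v3 | v6) is falsified — backtrack.
So v3 = False.
Set v6 = False.
All clauses satisfied.

v1 = False, v2 = True, v3 = False, v4 = False, v5 = False, v6 = False, v7 = True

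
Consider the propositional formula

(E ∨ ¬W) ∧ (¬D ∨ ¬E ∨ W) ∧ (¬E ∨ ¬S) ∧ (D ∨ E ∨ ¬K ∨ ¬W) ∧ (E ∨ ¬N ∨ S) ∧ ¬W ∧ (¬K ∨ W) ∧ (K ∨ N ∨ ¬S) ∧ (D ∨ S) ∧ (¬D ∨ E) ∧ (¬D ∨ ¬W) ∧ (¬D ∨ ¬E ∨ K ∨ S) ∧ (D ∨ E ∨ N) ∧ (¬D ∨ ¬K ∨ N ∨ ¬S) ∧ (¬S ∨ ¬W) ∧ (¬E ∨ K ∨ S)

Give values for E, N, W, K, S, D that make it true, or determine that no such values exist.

E=F, N=T, W=F, K=F, S=T, D=F

Unit clause (¬W) forces W = False.
In (¬K ∨ W) only ¬K is left, so K = False.
Try E = True:
  (¬D ∨ ¬E ∨ W) forces D = False.
  (¬E ∨ ¬S) forces S = False.
  clause (D ∨ S) is falsified — backtrack.
So E = False.
  then (¬D ∨ E) forces D = False.
  then (D ∨ E ∨ N) forces N = True.
  then (E ∨ ¬N ∨ S) forces S = True.
All clauses satisfied.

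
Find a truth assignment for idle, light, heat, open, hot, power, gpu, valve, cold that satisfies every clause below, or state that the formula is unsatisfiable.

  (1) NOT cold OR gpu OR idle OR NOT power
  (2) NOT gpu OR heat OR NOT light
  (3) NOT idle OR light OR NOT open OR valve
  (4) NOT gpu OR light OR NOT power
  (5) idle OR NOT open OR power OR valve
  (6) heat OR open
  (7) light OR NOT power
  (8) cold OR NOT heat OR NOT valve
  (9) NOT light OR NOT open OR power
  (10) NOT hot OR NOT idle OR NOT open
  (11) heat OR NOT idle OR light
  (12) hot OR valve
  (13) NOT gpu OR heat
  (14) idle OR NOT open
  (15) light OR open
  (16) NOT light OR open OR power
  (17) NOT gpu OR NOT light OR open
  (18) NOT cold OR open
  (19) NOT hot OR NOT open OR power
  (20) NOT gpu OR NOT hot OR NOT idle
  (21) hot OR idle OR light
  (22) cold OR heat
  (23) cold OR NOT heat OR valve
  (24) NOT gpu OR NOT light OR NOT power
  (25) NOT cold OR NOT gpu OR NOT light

Set idle = True.
Set light = True.
Set heat = False.
  then (NOT gpu OR heat OR NOT light) forces gpu = False.
  then (heat OR open) forces open = True.
  then (NOT light OR NOT open OR power) forces power = True.
  then (NOT hot OR NOT idle OR NOT open) forces hot = False.
  then (hot OR valve) forces valve = True.
  then (cold OR heat) forces cold = True.
All clauses satisfied.

idle=T, light=T, heat=F, open=T, hot=F, power=T, gpu=F, valve=T, cold=T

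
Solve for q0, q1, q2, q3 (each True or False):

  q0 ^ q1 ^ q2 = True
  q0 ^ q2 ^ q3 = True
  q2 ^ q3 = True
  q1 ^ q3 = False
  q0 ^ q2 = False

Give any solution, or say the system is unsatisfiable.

q0 = False; q1 = True; q2 = False; q3 = True

q0 ^ q1 ^ q2 = F ^ T ^ F = True ✓
q0 ^ q2 ^ q3 = F ^ F ^ T = True ✓
q2 ^ q3 = F ^ T = True ✓
q1 ^ q3 = T ^ T = False ✓
q0 ^ q2 = F ^ F = False ✓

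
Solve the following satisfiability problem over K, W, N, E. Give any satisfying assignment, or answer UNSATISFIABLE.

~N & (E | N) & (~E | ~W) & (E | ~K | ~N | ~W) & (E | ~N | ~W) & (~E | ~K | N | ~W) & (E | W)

K=F; W=F; N=F; E=T

Unit clause (~N) forces N = False.
In (E | N) only E is left, so E = True.
In (~E | ~W) only ~W is left, so W = False.
Set K = False.
Check each clause:
  (~N): ~N holds.
  (E | N): E holds.
  (~E | ~W): ~W holds.
  (E | ~K | ~N | ~W): E holds.
  (E | ~N | ~W): E holds.
  (~E | ~K | N | ~W): ~K holds.
  (E | W): E holds.
All clauses satisfied.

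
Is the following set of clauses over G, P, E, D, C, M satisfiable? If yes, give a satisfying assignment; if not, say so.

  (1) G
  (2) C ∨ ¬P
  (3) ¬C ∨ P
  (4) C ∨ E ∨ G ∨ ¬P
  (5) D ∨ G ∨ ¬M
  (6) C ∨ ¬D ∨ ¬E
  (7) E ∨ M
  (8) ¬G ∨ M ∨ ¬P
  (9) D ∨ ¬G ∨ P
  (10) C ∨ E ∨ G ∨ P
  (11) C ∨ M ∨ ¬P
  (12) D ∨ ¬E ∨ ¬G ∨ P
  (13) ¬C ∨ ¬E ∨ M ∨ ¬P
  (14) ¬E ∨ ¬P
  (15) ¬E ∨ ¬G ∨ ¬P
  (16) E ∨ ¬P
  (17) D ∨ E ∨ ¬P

Unit clause (G) forces G = True.
Set P = False.
  then (¬C ∨ P) forces C = False.
  then (D ∨ ¬G ∨ P) forces D = True.
  then (C ∨ ¬D ∨ ¬E) forces E = False.
  then (E ∨ M) forces M = True.
All clauses satisfied.

G: True, P: False, E: False, D: True, C: False, M: True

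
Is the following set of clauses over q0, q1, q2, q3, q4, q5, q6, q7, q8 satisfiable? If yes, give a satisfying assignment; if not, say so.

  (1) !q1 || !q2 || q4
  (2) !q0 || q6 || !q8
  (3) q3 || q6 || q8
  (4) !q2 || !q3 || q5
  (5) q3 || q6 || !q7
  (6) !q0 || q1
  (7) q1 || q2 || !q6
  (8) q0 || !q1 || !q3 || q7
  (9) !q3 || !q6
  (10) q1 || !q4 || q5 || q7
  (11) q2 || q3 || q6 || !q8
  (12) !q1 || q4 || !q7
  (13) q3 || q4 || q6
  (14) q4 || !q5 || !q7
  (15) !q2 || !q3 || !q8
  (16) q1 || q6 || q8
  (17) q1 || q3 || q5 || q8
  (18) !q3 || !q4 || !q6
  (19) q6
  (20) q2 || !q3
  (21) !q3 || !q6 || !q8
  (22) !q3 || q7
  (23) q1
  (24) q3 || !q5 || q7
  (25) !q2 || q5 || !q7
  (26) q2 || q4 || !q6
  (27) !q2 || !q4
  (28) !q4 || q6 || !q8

q0 = False; q1 = True; q2 = False; q3 = False; q4 = True; q5 = False; q6 = True; q7 = True; q8 = False

Unit clause (q6) forces q6 = True.
Unit clause (q1) forces q1 = True.
In (!q3 || !q6) only !q3 is left, so q3 = False.
Set q0 = False.
Set q2 = False.
  then (q2 || q4 || !q6) forces q4 = True.
Set q5 = False.
Set q7 = True.
Set q8 = False.
All clauses satisfied.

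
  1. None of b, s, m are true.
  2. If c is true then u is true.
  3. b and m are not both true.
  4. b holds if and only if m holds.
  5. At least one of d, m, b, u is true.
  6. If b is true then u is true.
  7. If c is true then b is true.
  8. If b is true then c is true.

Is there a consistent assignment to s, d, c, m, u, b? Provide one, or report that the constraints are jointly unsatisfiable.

s = False, d = True, c = False, m = False, u = False, b = False

  (1) {b, s, m}: 0 true — none ✓
  (2) c=F ⇒ u: vacuous ✓
  (3) b=F, m=F — not both ✓
  (4) b=F, m=F — same ✓
  (5) {d, m, b, u}: 1 true — at least one ✓
  (6) b=F ⇒ u: vacuous ✓
  (7) c=F ⇒ b: vacuous ✓
  (8) b=F ⇒ c: vacuous ✓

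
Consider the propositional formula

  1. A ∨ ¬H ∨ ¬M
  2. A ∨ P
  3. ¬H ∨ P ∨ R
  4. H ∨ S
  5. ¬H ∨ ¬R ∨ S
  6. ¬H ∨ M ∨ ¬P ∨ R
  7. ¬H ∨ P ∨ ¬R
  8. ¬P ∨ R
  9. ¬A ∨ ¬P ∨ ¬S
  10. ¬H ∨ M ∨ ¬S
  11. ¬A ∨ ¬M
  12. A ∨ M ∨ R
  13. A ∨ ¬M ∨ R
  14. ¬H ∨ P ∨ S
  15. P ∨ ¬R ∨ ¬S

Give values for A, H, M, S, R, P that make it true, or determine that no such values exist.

A: True; H: False; M: False; S: True; R: False; P: False

Set A = True.
  then (¬A ∨ ¬M) forces M = False.
Try H = True:
  (¬H ∨ M ∨ ¬S) forces S = False.
  (¬H ∨ ¬R ∨ S) forces R = False.
  (¬H ∨ P ∨ R) forces P = True.
  clause (¬H ∨ M ∨ ¬P ∨ R) is falsified — backtrack.
So H = False.
  then (H ∨ S) forces S = True.
  then (¬A ∨ ¬P ∨ ¬S) forces P = False.
  then (P ∨ ¬R ∨ ¬S) forces R = False.
All clauses satisfied.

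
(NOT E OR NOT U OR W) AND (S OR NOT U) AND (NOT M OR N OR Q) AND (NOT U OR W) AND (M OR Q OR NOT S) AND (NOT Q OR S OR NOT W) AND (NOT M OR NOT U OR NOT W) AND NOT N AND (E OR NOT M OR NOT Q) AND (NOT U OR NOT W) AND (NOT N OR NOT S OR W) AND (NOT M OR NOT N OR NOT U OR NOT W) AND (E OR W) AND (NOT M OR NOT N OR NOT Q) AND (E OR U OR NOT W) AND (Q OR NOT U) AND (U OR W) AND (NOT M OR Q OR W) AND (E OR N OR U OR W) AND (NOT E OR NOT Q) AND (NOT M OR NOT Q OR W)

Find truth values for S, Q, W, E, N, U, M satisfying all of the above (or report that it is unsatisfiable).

S=F; Q=F; W=T; E=T; N=F; U=F; M=F

Unit clause (NOT N) forces N = False.
Set S = False.
  then (S OR NOT U) forces U = False.
  then (U OR W) forces W = True.
  then (NOT Q OR S OR NOT W) forces Q = False.
  then (E OR U OR NOT W) forces E = True.
  then (NOT M OR N OR Q) forces M = False.
All clauses satisfied.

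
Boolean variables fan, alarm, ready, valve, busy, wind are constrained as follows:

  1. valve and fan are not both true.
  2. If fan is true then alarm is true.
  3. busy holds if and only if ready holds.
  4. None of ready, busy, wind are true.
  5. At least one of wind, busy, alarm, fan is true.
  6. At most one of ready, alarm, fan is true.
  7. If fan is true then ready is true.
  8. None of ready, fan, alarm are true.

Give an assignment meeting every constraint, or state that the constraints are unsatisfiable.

Case alarm = True:
  Constraint (8) is violated (alarm=T) — contradiction.
Case alarm = False:
  (2) with alarm=F forces fan = False.
  (4) forces ready = False.
  (3) with ready=F forces busy = False.
  (4) forces wind = False.
  Constraint (5) is violated (wind=F, busy=F, alarm=F, fan=F) — contradiction.
Both cases fail — unsatisfiable.

The formula is unsatisfiable.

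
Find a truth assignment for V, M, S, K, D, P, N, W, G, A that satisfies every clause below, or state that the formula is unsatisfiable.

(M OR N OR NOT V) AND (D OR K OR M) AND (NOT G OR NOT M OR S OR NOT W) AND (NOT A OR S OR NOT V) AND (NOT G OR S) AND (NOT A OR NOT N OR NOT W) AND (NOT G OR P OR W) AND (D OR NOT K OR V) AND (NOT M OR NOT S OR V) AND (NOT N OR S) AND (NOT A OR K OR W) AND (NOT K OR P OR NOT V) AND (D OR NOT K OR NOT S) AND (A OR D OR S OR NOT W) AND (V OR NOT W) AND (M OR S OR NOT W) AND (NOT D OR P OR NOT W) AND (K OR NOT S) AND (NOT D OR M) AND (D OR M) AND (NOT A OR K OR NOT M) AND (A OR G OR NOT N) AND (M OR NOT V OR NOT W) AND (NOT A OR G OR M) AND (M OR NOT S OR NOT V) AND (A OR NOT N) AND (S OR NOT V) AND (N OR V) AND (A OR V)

Set V = True.
  then (S OR NOT V) forces S = True.
  then (K OR NOT S) forces K = True.
  then (M OR NOT S OR NOT V) forces M = True.
  then (NOT K OR P OR NOT V) forces P = True.
  then (D OR NOT K OR NOT S) forces D = True.
Set N = False.
Set W = False.
Set G = False.
Set A = False.
All clauses satisfied.

V = True, M = True, S = True, K = True, D = True, P = True, N = False, W = False, G = False, A = False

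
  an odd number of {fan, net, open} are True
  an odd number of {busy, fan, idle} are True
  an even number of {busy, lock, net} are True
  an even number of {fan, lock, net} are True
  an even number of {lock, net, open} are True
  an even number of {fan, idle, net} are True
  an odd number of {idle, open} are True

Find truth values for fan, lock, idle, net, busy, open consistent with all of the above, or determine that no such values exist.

fan = False; lock = True; idle = True; net = True; busy = False; open = False

{fan, net, open}: 1 true → odd ✓
{busy, fan, idle}: 1 true → odd ✓
{busy, lock, net}: 2 true → even ✓
{fan, lock, net}: 2 true → even ✓
{lock, net, open}: 2 true → even ✓
{fan, idle, net}: 2 true → even ✓
{idle, open}: 1 true → odd ✓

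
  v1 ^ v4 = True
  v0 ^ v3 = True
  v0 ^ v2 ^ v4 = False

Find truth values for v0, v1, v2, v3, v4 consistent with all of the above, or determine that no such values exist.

v0 = False; v1 = False; v2 = True; v3 = True; v4 = True

v1 ^ v4 = F ^ T = True ✓
v0 ^ v3 = F ^ T = True ✓
v0 ^ v2 ^ v4 = F ^ T ^ T = False ✓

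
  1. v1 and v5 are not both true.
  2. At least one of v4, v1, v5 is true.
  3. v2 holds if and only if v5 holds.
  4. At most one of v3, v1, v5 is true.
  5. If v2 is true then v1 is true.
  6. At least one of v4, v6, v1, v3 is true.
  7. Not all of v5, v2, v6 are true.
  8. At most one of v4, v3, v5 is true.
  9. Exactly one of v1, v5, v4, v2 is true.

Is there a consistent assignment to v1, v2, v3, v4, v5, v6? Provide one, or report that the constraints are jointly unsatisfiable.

v1 = False, v2 = False, v3 = False, v4 = True, v5 = False, v6 = True

  (1) v1=F, v5=F — not both ✓
  (2) {v4, v1, v5}: 1 true — at least one ✓
  (3) v2=F, v5=F — same ✓
  (4) {v3, v1, v5}: 0 true — at most one ✓
  (5) v2=F ⇒ v1: vacuous ✓
  (6) {v4, v6, v1, v3}: 2 true — at least one ✓
  (7) {v5, v2, v6}: 1/3 true — not all ✓
  (8) {v4, v3, v5}: 1 true — at most one ✓
  (9) {v1, v5, v4, v2}: 1 true — exactly one ✓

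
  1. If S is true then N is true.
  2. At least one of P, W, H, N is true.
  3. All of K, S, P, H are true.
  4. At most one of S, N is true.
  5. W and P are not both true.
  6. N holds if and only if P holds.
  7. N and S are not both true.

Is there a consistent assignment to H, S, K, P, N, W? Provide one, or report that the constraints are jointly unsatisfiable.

UNSATISFIABLE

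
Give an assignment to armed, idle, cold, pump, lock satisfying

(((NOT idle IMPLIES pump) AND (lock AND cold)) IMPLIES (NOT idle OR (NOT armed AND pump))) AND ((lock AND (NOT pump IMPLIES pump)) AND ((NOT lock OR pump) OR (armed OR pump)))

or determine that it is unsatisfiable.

armed: True; idle: False; cold: False; pump: True; lock: True

  ((NOT idle IMPLIES pump) AND (lock AND cold)) IMPLIES (NOT idle OR (NOT armed AND pump)) = True
    (NOT idle IMPLIES pump) AND (lock AND cold) = False
      NOT idle IMPLIES pump = True
        NOT idle = True
      lock AND cold = False
    NOT idle OR (NOT armed AND pump) = True
      NOT idle = True
      NOT armed AND pump = False
        NOT armed = False
  (lock AND (NOT pump IMPLIES pump)) AND ((NOT lock OR pump) OR (armed OR pump)) = True
    lock AND (NOT pump IMPLIES pump) = True
      NOT pump IMPLIES pump = True
        NOT pump = False
    (NOT lock OR pump) OR (armed OR pump) = True
      NOT lock OR pump = True
        NOT lock = False
      armed OR pump = True
Both conjuncts True, so the formula holds.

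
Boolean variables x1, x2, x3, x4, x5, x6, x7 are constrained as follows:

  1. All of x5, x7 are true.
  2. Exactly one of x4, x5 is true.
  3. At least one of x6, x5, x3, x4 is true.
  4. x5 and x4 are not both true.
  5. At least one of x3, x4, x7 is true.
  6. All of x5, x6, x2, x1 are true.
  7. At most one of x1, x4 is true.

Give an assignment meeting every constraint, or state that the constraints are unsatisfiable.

x1 = True, x2 = True, x3 = True, x4 = False, x5 = True, x6 = True, x7 = True

  (1) {x5, x7}: all 2 true ✓
  (2) {x4, x5}: 1 true — exactly one ✓
  (3) {x6, x5, x3, x4}: 3 true — at least one ✓
  (4) x5=T, x4=F — not both ✓
  (5) {x3, x4, x7}: 2 true — at least one ✓
  (6) {x5, x6, x2, x1}: all 4 true ✓
  (7) {x1, x4}: 1 true — at most one ✓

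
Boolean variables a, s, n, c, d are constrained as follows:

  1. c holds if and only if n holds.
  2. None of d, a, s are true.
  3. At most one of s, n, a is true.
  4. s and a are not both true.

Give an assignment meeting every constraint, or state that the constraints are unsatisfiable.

a = False, s = False, n = False, c = False, d = False

  (1) c=F, n=F — same ✓
  (2) {d, a, s}: 0 true — none ✓
  (3) {s, n, a}: 0 true — at most one ✓
  (4) s=F, a=F — not both ✓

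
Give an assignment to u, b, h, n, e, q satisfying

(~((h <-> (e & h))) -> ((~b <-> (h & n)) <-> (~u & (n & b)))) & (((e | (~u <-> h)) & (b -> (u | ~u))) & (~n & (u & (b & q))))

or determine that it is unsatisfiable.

u = True; b = True; h = False; n = False; e = True; q = True

  ~((h <-> (e & h))) -> ((~b <-> (h & n)) <-> (~u & (n & b))) = True
    ~((h <-> (e & h))) = False
      h <-> (e & h) = True
        e & h = False
    (~b <-> (h & n)) <-> (~u & (n & b)) = False
      ~b <-> (h & n) = True
        ~b = False
        h & n = False
      ~u & (n & b) = False
        ~u = False
        n & b = False
  ((e | (~u <-> h)) & (b -> (u | ~u))) & (~n & (u & (b & q))) = True
    (e | (~u <-> h)) & (b -> (u | ~u)) = True
      e | (~u <-> h) = True
        ~u <-> h = True
          ~u = False
      b -> (u | ~u) = True
        u | ~u = True
          ~u = False
    ~n & (u & (b & q)) = True
      ~n = True
      u & (b & q) = True
        b & q = True
Both conjuncts True, so the formula holds.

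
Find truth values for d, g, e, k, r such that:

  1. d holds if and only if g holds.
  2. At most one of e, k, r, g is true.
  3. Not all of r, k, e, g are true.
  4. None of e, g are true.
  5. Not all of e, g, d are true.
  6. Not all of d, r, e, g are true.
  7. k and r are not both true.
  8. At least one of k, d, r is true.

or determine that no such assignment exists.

d = False, g = False, e = False, k = True, r = False

  (1) d=F, g=F — same ✓
  (2) {e, k, r, g}: 1 true — at most one ✓
  (3) {r, k, e, g}: 1/4 true — not all ✓
  (4) {e, g}: 0 true — none ✓
  (5) {e, g, d}: 0/3 true — not all ✓
  (6) {d, r, e, g}: 0/4 true — not all ✓
  (7) k=T, r=F — not both ✓
  (8) {k, d, r}: 1 true — at least one ✓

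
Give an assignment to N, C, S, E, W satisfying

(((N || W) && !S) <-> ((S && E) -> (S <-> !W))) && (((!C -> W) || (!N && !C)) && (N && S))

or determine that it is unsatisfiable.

N = True, C = True, S = True, E = True, W = True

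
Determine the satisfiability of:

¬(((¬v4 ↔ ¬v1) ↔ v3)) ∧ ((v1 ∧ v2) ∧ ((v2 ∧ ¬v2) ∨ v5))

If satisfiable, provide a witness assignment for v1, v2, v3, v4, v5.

v1 = True, v2 = True, v3 = True, v4 = False, v5 = True

  ¬(((¬v4 ↔ ¬v1) ↔ v3)) = True
    (¬v4 ↔ ¬v1) ↔ v3 = False
      ¬v4 ↔ ¬v1 = False
        ¬v4 = True
        ¬v1 = False
  (v1 ∧ v2) ∧ ((v2 ∧ ¬v2) ∨ v5) = True
    v1 ∧ v2 = True
    (v2 ∧ ¬v2) ∨ v5 = True
      v2 ∧ ¬v2 = False
        ¬v2 = False
Both conjuncts True, so the formula holds.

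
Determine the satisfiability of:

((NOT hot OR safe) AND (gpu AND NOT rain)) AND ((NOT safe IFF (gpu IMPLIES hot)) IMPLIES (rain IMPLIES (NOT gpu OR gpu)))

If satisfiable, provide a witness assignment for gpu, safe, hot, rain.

gpu: True, safe: False, hot: False, rain: False

  (NOT hot OR safe) AND (gpu AND NOT rain) = True
    NOT hot OR safe = True
      NOT hot = True
    gpu AND NOT rain = True
      NOT rain = True
  (NOT safe IFF (gpu IMPLIES hot)) IMPLIES (rain IMPLIES (NOT gpu OR gpu)) = True
    NOT safe IFF (gpu IMPLIES hot) = False
      NOT safe = True
      gpu IMPLIES hot = False
    rain IMPLIES (NOT gpu OR gpu) = True
      NOT gpu OR gpu = True
        NOT gpu = False
Both conjuncts True, so the formula holds.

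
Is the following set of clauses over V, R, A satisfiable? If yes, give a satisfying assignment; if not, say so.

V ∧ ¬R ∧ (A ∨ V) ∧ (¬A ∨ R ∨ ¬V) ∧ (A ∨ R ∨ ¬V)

The formula is unsatisfiable.

Case V = True:
  (¬R) forces R = False.
  (¬A ∨ R ∨ ¬V) forces A = False.
  Clause (A ∨ R ∨ ¬V) is falsified — contradiction.
Case V = False:
  Clause (V) is falsified — contradiction.
Both cases fail, so the formula is unsatisfiable.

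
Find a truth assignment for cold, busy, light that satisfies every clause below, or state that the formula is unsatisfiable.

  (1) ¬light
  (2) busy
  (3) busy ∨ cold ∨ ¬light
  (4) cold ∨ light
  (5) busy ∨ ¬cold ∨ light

Unit clause (¬light) forces light = False.
Unit clause (busy) forces busy = True.
In (cold ∨ light) only cold is left, so cold = True.
Check each clause:
  (¬light): ¬light holds.
  (busy): busy holds.
  (busy ∨ cold ∨ ¬light): busy holds.
  (cold ∨ light): cold holds.
  (busy ∨ ¬cold ∨ light): busy holds.
All clauses satisfied.

cold = True, busy = True, light = False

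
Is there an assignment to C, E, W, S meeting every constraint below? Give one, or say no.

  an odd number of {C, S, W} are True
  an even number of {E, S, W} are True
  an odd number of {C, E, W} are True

C=T; E=F; W=F; S=F

{C, S, W}: 1 true → odd ✓
{E, S, W}: 0 true → even ✓
{C, E, W}: 1 true → odd ✓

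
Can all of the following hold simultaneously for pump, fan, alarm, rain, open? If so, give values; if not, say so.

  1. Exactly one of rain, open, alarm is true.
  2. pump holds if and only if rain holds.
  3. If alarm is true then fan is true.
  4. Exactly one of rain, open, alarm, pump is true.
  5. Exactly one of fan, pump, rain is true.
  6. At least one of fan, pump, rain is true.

pump: False, fan: True, alarm: True, rain: False, open: False

  (1) {rain, open, alarm}: 1 true — exactly one ✓
  (2) pump=F, rain=F — same ✓
  (3) alarm=T ⇒ fan: T ✓
  (4) {rain, open, alarm, pump}: 1 true — exactly one ✓
  (5) {fan, pump, rain}: 1 true — exactly one ✓
  (6) {fan, pump, rain}: 1 true — at least one ✓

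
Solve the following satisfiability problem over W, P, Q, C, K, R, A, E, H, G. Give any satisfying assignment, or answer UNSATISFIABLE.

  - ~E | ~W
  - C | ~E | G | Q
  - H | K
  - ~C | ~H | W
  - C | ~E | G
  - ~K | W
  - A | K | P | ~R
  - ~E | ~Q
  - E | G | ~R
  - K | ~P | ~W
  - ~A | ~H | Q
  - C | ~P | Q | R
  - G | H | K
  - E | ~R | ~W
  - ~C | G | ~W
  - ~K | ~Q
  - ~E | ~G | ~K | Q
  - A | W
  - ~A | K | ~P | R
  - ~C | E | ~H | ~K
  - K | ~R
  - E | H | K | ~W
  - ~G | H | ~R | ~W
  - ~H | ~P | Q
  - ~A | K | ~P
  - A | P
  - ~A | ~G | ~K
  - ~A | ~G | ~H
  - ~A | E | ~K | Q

W: True, P: True, Q: False, C: True, K: True, R: False, A: False, E: False, H: False, G: True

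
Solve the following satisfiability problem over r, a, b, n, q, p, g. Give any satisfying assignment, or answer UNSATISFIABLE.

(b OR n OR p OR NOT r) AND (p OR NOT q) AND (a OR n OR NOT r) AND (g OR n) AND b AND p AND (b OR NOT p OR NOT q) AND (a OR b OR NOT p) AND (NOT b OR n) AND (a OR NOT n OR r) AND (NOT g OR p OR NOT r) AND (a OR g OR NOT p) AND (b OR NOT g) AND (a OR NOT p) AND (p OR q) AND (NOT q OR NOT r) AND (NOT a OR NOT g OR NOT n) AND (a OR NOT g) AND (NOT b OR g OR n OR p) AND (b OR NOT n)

Unit clause (b) forces b = True.
Unit clause (p) forces p = True.
In (NOT b OR n) only n is left, so n = True.
In (a OR NOT p) only a is left, so a = True.
In (NOT a OR NOT g OR NOT n) only NOT g is left, so g = False.
Set r = False.
Set q = True.
All clauses satisfied.

r=F, a=T, b=T, n=T, q=T, p=T, g=F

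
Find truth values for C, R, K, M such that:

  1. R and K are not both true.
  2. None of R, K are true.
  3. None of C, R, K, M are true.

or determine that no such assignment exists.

C = False, R = False, K = False, M = False

  (1) R=F, K=F — not both ✓
  (2) {R, K}: 0 true — none ✓
  (3) {C, R, K, M}: 0 true — none ✓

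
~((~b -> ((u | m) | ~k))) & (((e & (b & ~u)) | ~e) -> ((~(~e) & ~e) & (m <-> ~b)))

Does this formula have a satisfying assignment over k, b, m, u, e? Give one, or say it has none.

k=T, b=F, m=F, u=F, e=T

  ~((~b -> ((u | m) | ~k))) = True
    ~b -> ((u | m) | ~k) = False
      ~b = True
      (u | m) | ~k = False
        u | m = False
        ~k = False
  ((e & (b & ~u)) | ~e) -> ((~(~e) & ~e) & (m <-> ~b)) = True
    (e & (b & ~u)) | ~e = False
      e & (b & ~u) = False
        b & ~u = False
          ~u = True
      ~e = False
    (~(~e) & ~e) & (m <-> ~b) = False
      ~(~e) & ~e = False
        ~(~e) = True
          ~e = False
        ~e = False
      m <-> ~b = False
        ~b = True
Both conjuncts True, so the formula holds.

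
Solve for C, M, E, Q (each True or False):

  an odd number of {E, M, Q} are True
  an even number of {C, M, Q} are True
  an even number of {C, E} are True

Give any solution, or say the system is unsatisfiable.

Adding constraints 1, 2, 3 mod 2: every variable appears an even number of times on the left, so the left side is 0.
But the right sides sum to 1 (mod 2). 0 ≠ 1 — the system is inconsistent.

Unsatisfiable — no assignment works.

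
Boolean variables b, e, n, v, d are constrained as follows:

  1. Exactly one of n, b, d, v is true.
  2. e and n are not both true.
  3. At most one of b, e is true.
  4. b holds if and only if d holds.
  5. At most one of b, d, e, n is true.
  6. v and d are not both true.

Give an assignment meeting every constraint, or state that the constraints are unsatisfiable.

b=F; e=T; n=F; v=T; d=F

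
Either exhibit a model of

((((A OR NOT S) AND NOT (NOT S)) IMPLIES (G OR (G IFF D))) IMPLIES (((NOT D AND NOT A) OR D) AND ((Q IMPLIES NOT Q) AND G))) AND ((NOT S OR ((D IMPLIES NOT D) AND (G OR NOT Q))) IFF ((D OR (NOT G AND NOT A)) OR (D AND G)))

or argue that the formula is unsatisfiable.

Q=F; D=T; A=T; S=F; G=T

  (((A OR NOT S) AND NOT (NOT S)) IMPLIES (G OR (G IFF D))) IMPLIES (((NOT D AND NOT A) OR D) AND ((Q IMPLIES NOT Q) AND G)) = True
    ((A OR NOT S) AND NOT (NOT S)) IMPLIES (G OR (G IFF D)) = True
      (A OR NOT S) AND NOT (NOT S) = False
        A OR NOT S = True
          NOT S = True
        NOT (NOT S) = False
          NOT S = True
      G OR (G IFF D) = True
        G IFF D = True
    ((NOT D AND NOT A) OR D) AND ((Q IMPLIES NOT Q) AND G) = True
      (NOT D AND NOT A) OR D = True
        NOT D AND NOT A = False
          NOT D = False
          NOT A = False
      (Q IMPLIES NOT Q) AND G = True
        Q IMPLIES NOT Q = True
          NOT Q = True
  (NOT S OR ((D IMPLIES NOT D) AND (G OR NOT Q))) IFF ((D OR (NOT G AND NOT A)) OR (D AND G)) = True
    NOT S OR ((D IMPLIES NOT D) AND (G OR NOT Q)) = True
      NOT S = True
      (D IMPLIES NOT D) AND (G OR NOT Q) = False
        D IMPLIES NOT D = False
          NOT D = False
        G OR NOT Q = True
          NOT Q = True
    (D OR (NOT G AND NOT A)) OR (D AND G) = True
      D OR (NOT G AND NOT A) = True
        NOT G AND NOT A = False
          NOT G = False
          NOT A = False
      D AND G = True
Both conjuncts True, so the formula holds.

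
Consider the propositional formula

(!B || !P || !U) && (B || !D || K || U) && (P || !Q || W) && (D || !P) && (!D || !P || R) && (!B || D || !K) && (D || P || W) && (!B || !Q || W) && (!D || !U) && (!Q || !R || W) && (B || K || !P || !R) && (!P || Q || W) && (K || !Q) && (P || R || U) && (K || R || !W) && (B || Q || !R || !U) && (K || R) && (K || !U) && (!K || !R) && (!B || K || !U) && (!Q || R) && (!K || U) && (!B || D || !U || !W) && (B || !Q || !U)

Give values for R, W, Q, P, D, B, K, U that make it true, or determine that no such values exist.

R = True; W = True; Q = False; P = False; D = False; B = False; K = False; U = False

Set R = True.
  then (!K || !R) forces K = False.
  then (K || !Q) forces Q = False.
  then (K || !U) forces U = False.
Set W = True.
Set P = False.
Set D = False.
Set B = False.
All clauses satisfied.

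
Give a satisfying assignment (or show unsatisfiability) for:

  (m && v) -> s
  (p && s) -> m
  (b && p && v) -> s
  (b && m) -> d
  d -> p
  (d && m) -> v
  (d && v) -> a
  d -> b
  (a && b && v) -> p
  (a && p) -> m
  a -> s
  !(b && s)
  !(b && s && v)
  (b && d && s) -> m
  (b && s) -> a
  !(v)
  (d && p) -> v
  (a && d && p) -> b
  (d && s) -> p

Unit clause (!v) forces v = False.
Set p = True.
  then (!d || !p || v) forces d = False.
Set a = False.
Set b = True.
  then (a || !b || !s) forces s = False.
  then (!b || d || !m) forces m = False.
All clauses satisfied.

p = True, a = False, b = True, m = False, s = False, v = False, d = False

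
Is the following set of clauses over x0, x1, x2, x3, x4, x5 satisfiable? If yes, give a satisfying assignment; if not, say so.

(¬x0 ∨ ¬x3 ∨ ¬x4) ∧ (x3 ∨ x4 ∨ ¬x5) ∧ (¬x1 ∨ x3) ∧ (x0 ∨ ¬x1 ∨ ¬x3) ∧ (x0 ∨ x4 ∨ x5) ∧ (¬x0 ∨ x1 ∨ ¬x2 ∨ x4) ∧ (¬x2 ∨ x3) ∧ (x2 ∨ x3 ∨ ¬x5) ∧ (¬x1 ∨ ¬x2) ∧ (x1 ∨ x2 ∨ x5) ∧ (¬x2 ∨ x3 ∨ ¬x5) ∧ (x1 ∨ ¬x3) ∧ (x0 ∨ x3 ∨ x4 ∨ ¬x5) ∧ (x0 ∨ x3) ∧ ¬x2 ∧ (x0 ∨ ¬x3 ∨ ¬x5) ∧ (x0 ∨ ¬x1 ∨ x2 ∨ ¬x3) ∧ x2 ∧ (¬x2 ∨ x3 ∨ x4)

Case x2 = True:
  Clause (¬x2) is falsified — contradiction.
Case x2 = False:
  Clause (x2) is falsified — contradiction.
Both cases fail, so the formula is unsatisfiable.

No satisfying assignment exists.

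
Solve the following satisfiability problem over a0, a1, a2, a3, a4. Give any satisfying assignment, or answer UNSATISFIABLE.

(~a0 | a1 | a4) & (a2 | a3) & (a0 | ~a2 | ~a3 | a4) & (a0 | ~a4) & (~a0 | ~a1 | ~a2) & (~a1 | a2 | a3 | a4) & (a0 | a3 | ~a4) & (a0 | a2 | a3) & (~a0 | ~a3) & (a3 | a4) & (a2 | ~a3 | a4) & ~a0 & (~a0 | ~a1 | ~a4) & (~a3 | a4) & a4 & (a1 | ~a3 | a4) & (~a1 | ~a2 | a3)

UNSATISFIABLE

Case a0 = True:
  Clause (~a0) is falsified — contradiction.
Case a0 = False:
  (a0 | ~a4) forces a4 = False.
  Clause (a4) is falsified — contradiction.
Both cases fail, so the formula is unsatisfiable.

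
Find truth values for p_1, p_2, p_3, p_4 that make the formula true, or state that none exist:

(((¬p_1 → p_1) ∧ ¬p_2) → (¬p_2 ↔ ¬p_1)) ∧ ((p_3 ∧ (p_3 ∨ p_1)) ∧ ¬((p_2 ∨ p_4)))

p_1 = False; p_2 = False; p_3 = True; p_4 = False

  ((¬p_1 → p_1) ∧ ¬p_2) → (¬p_2 ↔ ¬p_1) = True
    (¬p_1 → p_1) ∧ ¬p_2 = False
      ¬p_1 → p_1 = False
        ¬p_1 = True
      ¬p_2 = True
    ¬p_2 ↔ ¬p_1 = True
      ¬p_2 = True
      ¬p_1 = True
  (p_3 ∧ (p_3 ∨ p_1)) ∧ ¬((p_2 ∨ p_4)) = True
    p_3 ∧ (p_3 ∨ p_1) = True
      p_3 ∨ p_1 = True
    ¬((p_2 ∨ p_4)) = True
      p_2 ∨ p_4 = False
Both conjuncts True, so the formula holds.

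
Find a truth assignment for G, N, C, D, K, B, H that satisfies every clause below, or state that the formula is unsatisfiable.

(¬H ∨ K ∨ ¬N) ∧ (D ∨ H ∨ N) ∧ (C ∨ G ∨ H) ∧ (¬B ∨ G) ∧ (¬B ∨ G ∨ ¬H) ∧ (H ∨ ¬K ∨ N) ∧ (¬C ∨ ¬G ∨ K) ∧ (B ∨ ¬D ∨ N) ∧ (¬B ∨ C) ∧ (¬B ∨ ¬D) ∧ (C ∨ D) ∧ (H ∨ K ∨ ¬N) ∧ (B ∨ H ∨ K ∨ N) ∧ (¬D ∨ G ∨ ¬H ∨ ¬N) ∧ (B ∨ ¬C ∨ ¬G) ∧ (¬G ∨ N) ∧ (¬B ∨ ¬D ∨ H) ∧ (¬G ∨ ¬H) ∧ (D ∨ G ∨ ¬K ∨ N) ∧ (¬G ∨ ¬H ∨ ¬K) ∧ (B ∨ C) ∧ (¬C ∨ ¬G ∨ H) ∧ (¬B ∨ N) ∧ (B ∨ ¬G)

G = False, N = True, C = True, D = False, K = True, B = False, H = False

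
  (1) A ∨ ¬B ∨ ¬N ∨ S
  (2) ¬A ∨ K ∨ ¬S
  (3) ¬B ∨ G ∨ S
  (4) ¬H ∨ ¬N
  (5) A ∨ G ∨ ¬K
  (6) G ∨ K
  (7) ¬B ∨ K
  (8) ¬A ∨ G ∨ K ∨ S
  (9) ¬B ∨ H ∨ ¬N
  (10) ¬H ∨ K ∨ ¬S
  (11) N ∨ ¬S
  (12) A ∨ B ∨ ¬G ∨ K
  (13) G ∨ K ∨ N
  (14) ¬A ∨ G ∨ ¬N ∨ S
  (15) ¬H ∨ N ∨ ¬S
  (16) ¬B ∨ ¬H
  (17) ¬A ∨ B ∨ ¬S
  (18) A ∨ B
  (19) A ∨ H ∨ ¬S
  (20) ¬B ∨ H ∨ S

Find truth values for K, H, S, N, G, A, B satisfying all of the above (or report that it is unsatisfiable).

K: True, H: False, S: False, N: False, G: False, A: True, B: False

Set K = True.
Set H = False.
Try S = True:
  (N ∨ ¬S) forces N = True.
  (¬B ∨ H ∨ ¬N) forces B = False.
  (¬A ∨ B ∨ ¬S) forces A = False.
  clause (A ∨ B) is falsified — backtrack.
So S = False.
  then (¬B ∨ H ∨ S) forces B = False.
  then (A ∨ B) forces A = True.
Set N = False.
Set G = False.
All clauses satisfied.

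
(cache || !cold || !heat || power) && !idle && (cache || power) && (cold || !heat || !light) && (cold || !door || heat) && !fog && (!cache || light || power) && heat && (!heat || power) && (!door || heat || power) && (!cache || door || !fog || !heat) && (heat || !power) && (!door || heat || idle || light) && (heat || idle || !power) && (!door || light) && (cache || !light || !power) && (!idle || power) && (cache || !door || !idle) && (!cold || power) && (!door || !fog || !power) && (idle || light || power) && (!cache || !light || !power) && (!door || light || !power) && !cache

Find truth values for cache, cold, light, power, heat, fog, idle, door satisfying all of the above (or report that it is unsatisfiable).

cache: False, cold: False, light: False, power: True, heat: True, fog: False, idle: False, door: False

Unit clause (!idle) forces idle = False.
Unit clause (!fog) forces fog = False.
Unit clause (heat) forces heat = True.
In (!heat || power) only power is left, so power = True.
Unit clause (!cache) forces cache = False.
In (cache || !light || !power) only !light is left, so light = False.
In (!door || light || !power) only !door is left, so door = False.
Set cold = False.
All clauses satisfied.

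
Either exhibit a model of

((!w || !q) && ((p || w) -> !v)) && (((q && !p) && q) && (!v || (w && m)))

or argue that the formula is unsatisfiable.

p = False, w = False, m = True, q = True, v = False

  (!w || !q) && ((p || w) -> !v) = True
    !w || !q = True
      !w = True
      !q = False
    (p || w) -> !v = True
      p || w = False
      !v = True
  ((q && !p) && q) && (!v || (w && m)) = True
    (q && !p) && q = True
      q && !p = True
        !p = True
    !v || (w && m) = True
      !v = True
      w && m = False
Both conjuncts True, so the formula holds.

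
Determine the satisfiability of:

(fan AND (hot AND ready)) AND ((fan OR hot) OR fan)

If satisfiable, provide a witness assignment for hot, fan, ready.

hot: True; fan: True; ready: True

  fan AND (hot AND ready) = True
    hot AND ready = True
  (fan OR hot) OR fan = True
    fan OR hot = True
Both conjuncts True, so the formula holds.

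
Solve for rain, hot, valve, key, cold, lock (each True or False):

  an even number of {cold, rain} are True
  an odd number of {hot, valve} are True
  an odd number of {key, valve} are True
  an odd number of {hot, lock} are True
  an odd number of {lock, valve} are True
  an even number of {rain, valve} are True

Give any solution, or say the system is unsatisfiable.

Adding constraints 2, 4, 5 mod 2: every variable appears an even number of times on the left, so the left side is 0.
But the right sides sum to 1 (mod 2). 0 ≠ 1 — the system is inconsistent.

No satisfying assignment exists.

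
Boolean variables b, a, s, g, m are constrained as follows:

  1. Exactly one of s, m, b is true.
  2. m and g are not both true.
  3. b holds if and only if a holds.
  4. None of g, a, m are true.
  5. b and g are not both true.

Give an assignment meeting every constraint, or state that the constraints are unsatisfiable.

b = False, a = False, s = True, g = False, m = False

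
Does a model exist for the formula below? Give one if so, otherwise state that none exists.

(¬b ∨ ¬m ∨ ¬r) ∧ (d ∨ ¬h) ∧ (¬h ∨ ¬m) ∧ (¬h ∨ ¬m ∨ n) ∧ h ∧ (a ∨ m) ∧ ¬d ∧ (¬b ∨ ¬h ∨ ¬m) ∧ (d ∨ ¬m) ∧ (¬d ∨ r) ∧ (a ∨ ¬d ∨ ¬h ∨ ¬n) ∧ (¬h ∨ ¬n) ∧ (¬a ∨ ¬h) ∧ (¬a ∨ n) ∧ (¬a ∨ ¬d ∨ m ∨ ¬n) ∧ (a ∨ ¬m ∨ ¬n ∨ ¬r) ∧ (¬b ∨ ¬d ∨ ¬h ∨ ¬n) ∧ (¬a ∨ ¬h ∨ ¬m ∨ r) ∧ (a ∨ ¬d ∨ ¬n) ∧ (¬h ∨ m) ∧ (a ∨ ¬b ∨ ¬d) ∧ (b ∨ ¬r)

No satisfying assignment exists.

Case d = True:
  Clause (¬d) is falsified — contradiction.
Case d = False:
  (d ∨ ¬h) forces h = False.
  Clause (h) is falsified — contradiction.
Both cases fail, so the formula is unsatisfiable.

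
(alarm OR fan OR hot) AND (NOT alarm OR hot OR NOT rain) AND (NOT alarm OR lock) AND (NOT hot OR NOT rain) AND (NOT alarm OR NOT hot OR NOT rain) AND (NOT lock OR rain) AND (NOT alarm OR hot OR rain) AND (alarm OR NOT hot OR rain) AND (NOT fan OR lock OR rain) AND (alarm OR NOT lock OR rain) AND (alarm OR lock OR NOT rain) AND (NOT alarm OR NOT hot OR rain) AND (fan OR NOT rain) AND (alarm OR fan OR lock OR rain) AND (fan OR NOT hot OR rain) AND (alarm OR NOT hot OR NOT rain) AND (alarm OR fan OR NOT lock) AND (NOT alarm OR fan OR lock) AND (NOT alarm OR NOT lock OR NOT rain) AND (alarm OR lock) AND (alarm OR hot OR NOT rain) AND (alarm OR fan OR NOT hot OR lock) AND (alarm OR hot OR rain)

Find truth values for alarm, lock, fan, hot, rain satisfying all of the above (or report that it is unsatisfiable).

UNSATISFIABLE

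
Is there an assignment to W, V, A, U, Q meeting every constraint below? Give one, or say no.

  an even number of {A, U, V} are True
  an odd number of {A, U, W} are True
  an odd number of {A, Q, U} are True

W = False, V = True, A = True, U = False, Q = False

{A, U, V}: 2 true → even ✓
{A, U, W}: 1 true → odd ✓
{A, Q, U}: 1 true → odd ✓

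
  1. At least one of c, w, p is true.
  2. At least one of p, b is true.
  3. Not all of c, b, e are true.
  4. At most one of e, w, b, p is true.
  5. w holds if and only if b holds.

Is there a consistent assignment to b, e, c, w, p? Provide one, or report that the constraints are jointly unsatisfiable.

b: False, e: False, c: False, w: False, p: True

  (1) {c, w, p}: 1 true — at least one ✓
  (2) {p, b}: 1 true — at least one ✓
  (3) {c, b, e}: 0/3 true — not all ✓
  (4) {e, w, b, p}: 1 true — at most one ✓
  (5) w=F, b=F — same ✓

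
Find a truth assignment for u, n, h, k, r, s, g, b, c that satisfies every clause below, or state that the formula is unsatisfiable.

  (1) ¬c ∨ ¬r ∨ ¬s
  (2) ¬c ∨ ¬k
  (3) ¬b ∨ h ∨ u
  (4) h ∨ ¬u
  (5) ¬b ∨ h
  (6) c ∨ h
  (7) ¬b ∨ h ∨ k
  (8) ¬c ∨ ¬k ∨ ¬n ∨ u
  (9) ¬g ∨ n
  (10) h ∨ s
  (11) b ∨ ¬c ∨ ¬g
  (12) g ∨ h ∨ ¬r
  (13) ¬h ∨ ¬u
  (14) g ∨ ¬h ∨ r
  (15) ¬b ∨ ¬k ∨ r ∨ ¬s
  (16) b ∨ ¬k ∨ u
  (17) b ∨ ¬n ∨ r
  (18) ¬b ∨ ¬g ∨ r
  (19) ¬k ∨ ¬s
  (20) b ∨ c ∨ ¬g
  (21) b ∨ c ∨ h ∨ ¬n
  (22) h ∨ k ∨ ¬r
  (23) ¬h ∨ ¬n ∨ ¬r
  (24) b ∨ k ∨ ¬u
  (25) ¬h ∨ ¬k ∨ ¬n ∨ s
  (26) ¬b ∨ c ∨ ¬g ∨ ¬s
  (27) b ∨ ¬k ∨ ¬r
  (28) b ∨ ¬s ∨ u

u: False; n: False; h: True; k: False; r: True; s: False; g: False; b: True; c: False

Try u = True:
  (h ∨ ¬u) forces h = True.
  clause (¬h ∨ ¬u) is falsified — backtrack.
So u = False.
Set n = False.
  then (¬g ∨ n) forces g = False.
Try h = False:
  (¬b ∨ h ∨ u) forces b = False.
  (c ∨ h) forces c = True.
  (¬c ∨ ¬k) forces k = False.
  (h ∨ s) forces s = True.
  clause (b ∨ ¬s ∨ u) is falsified — backtrack.
So h = True.
  then (g ∨ ¬h ∨ r) forces r = True.
Set k = False.
Set s = False.
Set b = True.
Set c = False.
All clauses satisfied.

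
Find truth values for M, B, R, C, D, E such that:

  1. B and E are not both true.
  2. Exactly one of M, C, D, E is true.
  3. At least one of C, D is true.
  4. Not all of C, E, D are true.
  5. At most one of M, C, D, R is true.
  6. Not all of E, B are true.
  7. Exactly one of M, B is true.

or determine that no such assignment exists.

M = False, B = True, R = False, C = True, D = False, E = False

  (1) B=T, E=F — not both ✓
  (2) {M, C, D, E}: 1 true — exactly one ✓
  (3) {C, D}: 1 true — at least one ✓
  (4) {C, E, D}: 1/3 true — not all ✓
  (5) {M, C, D, R}: 1 true — at most one ✓
  (6) {E, B}: 1/2 true — not all ✓
  (7) {M, B}: 1 true — exactly one ✓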